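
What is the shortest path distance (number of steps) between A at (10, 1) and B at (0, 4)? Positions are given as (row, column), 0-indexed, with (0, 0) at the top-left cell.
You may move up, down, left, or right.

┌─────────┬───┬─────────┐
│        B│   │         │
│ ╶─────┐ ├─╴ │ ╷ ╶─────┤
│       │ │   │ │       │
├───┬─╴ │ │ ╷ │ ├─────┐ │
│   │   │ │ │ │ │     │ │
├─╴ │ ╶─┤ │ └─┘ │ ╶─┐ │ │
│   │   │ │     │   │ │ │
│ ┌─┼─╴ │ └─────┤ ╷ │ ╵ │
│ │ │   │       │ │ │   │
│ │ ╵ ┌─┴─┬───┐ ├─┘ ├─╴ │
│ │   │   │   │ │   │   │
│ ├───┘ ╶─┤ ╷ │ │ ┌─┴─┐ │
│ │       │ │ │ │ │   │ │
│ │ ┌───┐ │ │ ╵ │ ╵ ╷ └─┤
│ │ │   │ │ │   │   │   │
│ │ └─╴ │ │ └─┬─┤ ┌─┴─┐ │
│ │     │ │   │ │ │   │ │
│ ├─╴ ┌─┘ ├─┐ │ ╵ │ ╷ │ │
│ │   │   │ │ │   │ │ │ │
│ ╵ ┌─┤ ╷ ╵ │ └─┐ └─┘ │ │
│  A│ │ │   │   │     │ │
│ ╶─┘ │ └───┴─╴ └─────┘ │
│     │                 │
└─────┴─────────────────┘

Finding path from (10, 1) to (0, 4):
Path: (10,1) → (9,1) → (9,2) → (8,2) → (8,1) → (7,1) → (6,1) → (6,2) → (6,3) → (6,4) → (7,4) → (8,4) → (9,4) → (9,3) → (10,3) → (11,3) → (11,4) → (11,5) → (11,6) → (11,7) → (10,7) → (10,6) → (9,6) → (8,6) → (8,5) → (7,5) → (6,5) → (5,5) → (5,6) → (6,6) → (7,6) → (7,7) → (6,7) → (5,7) → (4,7) → (4,6) → (4,5) → (4,4) → (3,4) → (2,4) → (1,4) → (0,4)
Distance: 41 steps

Solution:

┌─────────┬───┬─────────┐
│        B│   │         │
│ ╶─────┐ ├─╴ │ ╷ ╶─────┤
│       │↑│   │ │       │
├───┬─╴ │ │ ╷ │ ├─────┐ │
│   │   │↑│ │ │ │     │ │
├─╴ │ ╶─┤ │ └─┘ │ ╶─┐ │ │
│   │   │↑│     │   │ │ │
│ ┌─┼─╴ │ └─────┤ ╷ │ ╵ │
│ │ │   │↑ ← ← ↰│ │ │   │
│ │ ╵ ┌─┴─┬───┐ ├─┘ ├─╴ │
│ │   │   │↱ ↓│↑│   │   │
│ ├───┘ ╶─┤ ╷ │ │ ┌─┴─┐ │
│ │↱ → → ↓│↑│↓│↑│ │   │ │
│ │ ┌───┐ │ │ ╵ │ ╵ ╷ └─┤
│ │↑│   │↓│↑│↳ ↑│   │   │
│ │ └─╴ │ │ └─┬─┤ ┌─┴─┐ │
│ │↑ ↰  │↓│↑ ↰│ │ │   │ │
│ ├─╴ ┌─┘ ├─┐ │ ╵ │ ╷ │ │
│ │↱ ↑│↓ ↲│ │↑│   │ │ │ │
│ ╵ ┌─┤ ╷ ╵ │ └─┐ └─┘ │ │
│  A│ │↓│   │↑ ↰│     │ │
│ ╶─┘ │ └───┴─╴ └─────┘ │
│     │↳ → → → ↑        │
└─────┴─────────────────┘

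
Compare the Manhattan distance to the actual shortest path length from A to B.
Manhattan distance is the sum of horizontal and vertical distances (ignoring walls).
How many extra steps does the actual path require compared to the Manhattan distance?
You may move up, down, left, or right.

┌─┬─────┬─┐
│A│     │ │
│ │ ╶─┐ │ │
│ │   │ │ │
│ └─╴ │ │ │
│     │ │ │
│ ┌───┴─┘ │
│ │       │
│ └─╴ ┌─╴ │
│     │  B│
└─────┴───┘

Manhattan distance: |4 - 0| + |4 - 0| = 8
Actual path length: 10
Extra steps: 10 - 8 = 2

Solution:

┌─┬─────┬─┐
│A│     │ │
│ │ ╶─┐ │ │
│↓│   │ │ │
│ └─╴ │ │ │
│↓    │ │ │
│ ┌───┴─┘ │
│↓│  ↱ → ↓│
│ └─╴ ┌─╴ │
│↳ → ↑│  B│
└─────┴───┘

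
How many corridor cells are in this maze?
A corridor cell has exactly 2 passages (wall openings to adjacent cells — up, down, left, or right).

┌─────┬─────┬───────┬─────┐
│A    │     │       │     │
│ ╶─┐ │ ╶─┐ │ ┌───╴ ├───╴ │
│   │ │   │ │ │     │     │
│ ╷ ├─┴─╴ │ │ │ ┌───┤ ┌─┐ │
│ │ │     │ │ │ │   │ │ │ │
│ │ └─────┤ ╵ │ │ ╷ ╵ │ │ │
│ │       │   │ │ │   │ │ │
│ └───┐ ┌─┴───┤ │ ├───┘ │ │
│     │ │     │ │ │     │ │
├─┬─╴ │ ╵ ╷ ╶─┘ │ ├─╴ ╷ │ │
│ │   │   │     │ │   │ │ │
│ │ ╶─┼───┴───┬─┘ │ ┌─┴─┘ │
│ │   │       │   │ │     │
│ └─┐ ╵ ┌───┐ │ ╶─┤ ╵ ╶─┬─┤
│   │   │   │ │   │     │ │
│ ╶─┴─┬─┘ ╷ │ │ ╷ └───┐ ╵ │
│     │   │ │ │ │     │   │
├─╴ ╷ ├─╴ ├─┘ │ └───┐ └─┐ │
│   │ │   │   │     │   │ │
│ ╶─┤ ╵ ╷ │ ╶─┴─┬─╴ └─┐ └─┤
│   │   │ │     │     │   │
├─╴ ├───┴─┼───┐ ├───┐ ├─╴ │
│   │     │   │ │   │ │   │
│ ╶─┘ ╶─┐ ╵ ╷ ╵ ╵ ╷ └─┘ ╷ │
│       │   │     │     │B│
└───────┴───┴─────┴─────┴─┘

Counting cells with exactly 2 passages:
Total corridor cells: 133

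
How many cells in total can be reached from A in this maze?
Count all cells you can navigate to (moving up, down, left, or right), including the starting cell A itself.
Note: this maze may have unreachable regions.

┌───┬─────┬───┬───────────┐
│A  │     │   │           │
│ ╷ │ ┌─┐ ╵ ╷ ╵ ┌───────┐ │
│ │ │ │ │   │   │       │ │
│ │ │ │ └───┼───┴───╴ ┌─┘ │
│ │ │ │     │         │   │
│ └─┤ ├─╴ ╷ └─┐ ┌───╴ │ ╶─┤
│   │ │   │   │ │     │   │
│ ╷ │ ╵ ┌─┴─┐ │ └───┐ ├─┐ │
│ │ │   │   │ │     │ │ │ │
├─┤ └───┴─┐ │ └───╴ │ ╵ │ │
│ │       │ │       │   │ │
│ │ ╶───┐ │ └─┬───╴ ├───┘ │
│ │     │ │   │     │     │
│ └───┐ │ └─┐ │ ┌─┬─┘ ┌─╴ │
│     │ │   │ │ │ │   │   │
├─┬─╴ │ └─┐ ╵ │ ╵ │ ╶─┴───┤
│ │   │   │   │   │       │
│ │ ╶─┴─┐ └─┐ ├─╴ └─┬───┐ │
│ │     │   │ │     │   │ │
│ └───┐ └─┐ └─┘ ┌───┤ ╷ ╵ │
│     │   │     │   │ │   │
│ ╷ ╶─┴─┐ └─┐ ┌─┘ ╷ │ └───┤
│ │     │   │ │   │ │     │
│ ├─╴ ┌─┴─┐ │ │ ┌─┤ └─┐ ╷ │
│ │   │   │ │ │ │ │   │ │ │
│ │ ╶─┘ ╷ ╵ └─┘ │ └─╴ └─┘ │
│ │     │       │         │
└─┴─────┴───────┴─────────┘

Using BFS/flood-fill to find all reachable cells from A:
Maze size: 14 × 13 = 182 total cells
All cells are reachable — the maze is fully connected.
Reachable cells: 182

Reachable region (· marks reachable cells):

┌───┬─────┬───┬───────────┐
│A ·│· · ·│· ·│· · · · · ·│
│ ╷ │ ┌─┐ ╵ ╷ ╵ ┌───────┐ │
│·│·│·│·│· ·│· ·│· · · ·│·│
│ │ │ │ └───┼───┴───╴ ┌─┘ │
│·│·│·│· · ·│· · · · ·│· ·│
│ └─┤ ├─╴ ╷ └─┐ ┌───╴ │ ╶─┤
│· ·│·│· ·│· ·│·│· · ·│· ·│
│ ╷ │ ╵ ┌─┴─┐ │ └───┐ ├─┐ │
│·│·│· ·│· ·│·│· · ·│·│·│·│
├─┤ └───┴─┐ │ └───╴ │ ╵ │ │
│·│· · · ·│·│· · · ·│· ·│·│
│ │ ╶───┐ │ └─┬───╴ ├───┘ │
│·│· · ·│·│· ·│· · ·│· · ·│
│ └───┐ │ └─┐ │ ┌─┬─┘ ┌─╴ │
│· · ·│·│· ·│·│·│·│· ·│· ·│
├─┬─╴ │ └─┐ ╵ │ ╵ │ ╶─┴───┤
│·│· ·│· ·│· ·│· ·│· · · ·│
│ │ ╶─┴─┐ └─┐ ├─╴ └─┬───┐ │
│·│· · ·│· ·│·│· · ·│· ·│·│
│ └───┐ └─┐ └─┘ ┌───┤ ╷ ╵ │
│· · ·│· ·│· · ·│· ·│·│· ·│
│ ╷ ╶─┴─┐ └─┐ ┌─┘ ╷ │ └───┤
│·│· · ·│· ·│·│· ·│·│· · ·│
│ ├─╴ ┌─┴─┐ │ │ ┌─┤ └─┐ ╷ │
│·│· ·│· ·│·│·│·│·│· ·│·│·│
│ │ ╶─┘ ╷ ╵ └─┘ │ └─╴ └─┘ │
│·│· · ·│· · · ·│· · · · ·│
└─┴─────┴───────┴─────────┘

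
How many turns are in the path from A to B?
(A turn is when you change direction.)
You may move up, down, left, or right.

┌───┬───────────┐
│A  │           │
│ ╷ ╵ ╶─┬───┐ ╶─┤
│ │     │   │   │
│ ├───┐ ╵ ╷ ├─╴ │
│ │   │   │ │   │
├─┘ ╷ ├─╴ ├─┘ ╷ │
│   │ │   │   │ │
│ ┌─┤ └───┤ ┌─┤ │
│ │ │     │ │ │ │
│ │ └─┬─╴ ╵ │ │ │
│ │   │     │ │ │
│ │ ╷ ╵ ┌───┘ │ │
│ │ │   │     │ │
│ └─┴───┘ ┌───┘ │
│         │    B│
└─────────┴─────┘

Directions: right, down, right, up, right, right, right, right, down, right, down, down, down, down, down, down
Number of turns: 7

Solution:

┌───┬───────────┐
│A ↓│↱ → → → ↓  │
│ ╷ ╵ ╶─┬───┐ ╶─┤
│ │↳ ↑  │   │↳ ↓│
│ ├───┐ ╵ ╷ ├─╴ │
│ │   │   │ │  ↓│
├─┘ ╷ ├─╴ ├─┘ ╷ │
│   │ │   │   │↓│
│ ┌─┤ └───┤ ┌─┤ │
│ │ │     │ │ │↓│
│ │ └─┬─╴ ╵ │ │ │
│ │   │     │ │↓│
│ │ ╷ ╵ ┌───┘ │ │
│ │ │   │     │↓│
│ └─┴───┘ ┌───┘ │
│         │    B│
└─────────┴─────┘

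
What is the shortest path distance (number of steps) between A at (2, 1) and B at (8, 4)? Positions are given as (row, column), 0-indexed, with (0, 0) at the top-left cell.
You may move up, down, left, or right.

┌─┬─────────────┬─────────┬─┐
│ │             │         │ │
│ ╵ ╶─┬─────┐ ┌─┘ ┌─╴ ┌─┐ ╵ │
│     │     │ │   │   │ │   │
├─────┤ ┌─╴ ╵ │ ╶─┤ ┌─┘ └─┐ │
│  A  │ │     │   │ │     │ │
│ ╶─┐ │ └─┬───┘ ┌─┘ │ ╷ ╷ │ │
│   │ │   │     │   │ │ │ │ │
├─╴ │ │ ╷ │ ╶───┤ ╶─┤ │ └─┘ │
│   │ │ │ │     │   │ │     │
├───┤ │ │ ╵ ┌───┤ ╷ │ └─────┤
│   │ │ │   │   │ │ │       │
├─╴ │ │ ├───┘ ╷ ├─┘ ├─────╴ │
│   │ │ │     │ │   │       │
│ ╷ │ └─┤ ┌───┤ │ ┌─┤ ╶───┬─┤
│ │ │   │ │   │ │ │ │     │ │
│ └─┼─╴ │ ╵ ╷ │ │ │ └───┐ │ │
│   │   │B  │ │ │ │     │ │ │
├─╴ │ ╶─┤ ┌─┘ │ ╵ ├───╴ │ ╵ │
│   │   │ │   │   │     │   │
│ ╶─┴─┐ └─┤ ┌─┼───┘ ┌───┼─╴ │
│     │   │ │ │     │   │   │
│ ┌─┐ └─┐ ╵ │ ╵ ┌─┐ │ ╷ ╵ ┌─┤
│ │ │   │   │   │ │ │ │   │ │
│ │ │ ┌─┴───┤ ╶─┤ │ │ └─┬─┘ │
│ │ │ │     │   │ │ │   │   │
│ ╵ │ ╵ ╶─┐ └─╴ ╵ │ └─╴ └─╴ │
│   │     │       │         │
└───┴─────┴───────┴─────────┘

Finding path from (2, 1) to (8, 4):
Path: (2,1) → (2,2) → (3,2) → (4,2) → (5,2) → (6,2) → (7,2) → (7,3) → (8,3) → (8,2) → (9,2) → (9,3) → (10,3) → (10,4) → (11,4) → (11,5) → (10,5) → (9,5) → (9,6) → (8,6) → (7,6) → (7,5) → (8,5) → (8,4)
Distance: 23 steps

Solution:

┌─┬─────────────┬─────────┬─┐
│ │             │         │ │
│ ╵ ╶─┬─────┐ ┌─┘ ┌─╴ ┌─┐ ╵ │
│     │     │ │   │   │ │   │
├─────┤ ┌─╴ ╵ │ ╶─┤ ┌─┘ └─┐ │
│  A ↓│ │     │   │ │     │ │
│ ╶─┐ │ └─┬───┘ ┌─┘ │ ╷ ╷ │ │
│   │↓│   │     │   │ │ │ │ │
├─╴ │ │ ╷ │ ╶───┤ ╶─┤ │ └─┘ │
│   │↓│ │ │     │   │ │     │
├───┤ │ │ ╵ ┌───┤ ╷ │ └─────┤
│   │↓│ │   │   │ │ │       │
├─╴ │ │ ├───┘ ╷ ├─┘ ├─────╴ │
│   │↓│ │     │ │   │       │
│ ╷ │ └─┤ ┌───┤ │ ┌─┤ ╶───┬─┤
│ │ │↳ ↓│ │↓ ↰│ │ │ │     │ │
│ └─┼─╴ │ ╵ ╷ │ │ │ └───┐ │ │
│   │↓ ↲│B ↲│↑│ │ │     │ │ │
├─╴ │ ╶─┤ ┌─┘ │ ╵ ├───╴ │ ╵ │
│   │↳ ↓│ │↱ ↑│   │     │   │
│ ╶─┴─┐ └─┤ ┌─┼───┘ ┌───┼─╴ │
│     │↳ ↓│↑│ │     │   │   │
│ ┌─┐ └─┐ ╵ │ ╵ ┌─┐ │ ╷ ╵ ┌─┤
│ │ │   │↳ ↑│   │ │ │ │   │ │
│ │ │ ┌─┴───┤ ╶─┤ │ │ └─┬─┘ │
│ │ │ │     │   │ │ │   │   │
│ ╵ │ ╵ ╶─┐ └─╴ ╵ │ └─╴ └─╴ │
│   │     │       │         │
└───┴─────┴───────┴─────────┘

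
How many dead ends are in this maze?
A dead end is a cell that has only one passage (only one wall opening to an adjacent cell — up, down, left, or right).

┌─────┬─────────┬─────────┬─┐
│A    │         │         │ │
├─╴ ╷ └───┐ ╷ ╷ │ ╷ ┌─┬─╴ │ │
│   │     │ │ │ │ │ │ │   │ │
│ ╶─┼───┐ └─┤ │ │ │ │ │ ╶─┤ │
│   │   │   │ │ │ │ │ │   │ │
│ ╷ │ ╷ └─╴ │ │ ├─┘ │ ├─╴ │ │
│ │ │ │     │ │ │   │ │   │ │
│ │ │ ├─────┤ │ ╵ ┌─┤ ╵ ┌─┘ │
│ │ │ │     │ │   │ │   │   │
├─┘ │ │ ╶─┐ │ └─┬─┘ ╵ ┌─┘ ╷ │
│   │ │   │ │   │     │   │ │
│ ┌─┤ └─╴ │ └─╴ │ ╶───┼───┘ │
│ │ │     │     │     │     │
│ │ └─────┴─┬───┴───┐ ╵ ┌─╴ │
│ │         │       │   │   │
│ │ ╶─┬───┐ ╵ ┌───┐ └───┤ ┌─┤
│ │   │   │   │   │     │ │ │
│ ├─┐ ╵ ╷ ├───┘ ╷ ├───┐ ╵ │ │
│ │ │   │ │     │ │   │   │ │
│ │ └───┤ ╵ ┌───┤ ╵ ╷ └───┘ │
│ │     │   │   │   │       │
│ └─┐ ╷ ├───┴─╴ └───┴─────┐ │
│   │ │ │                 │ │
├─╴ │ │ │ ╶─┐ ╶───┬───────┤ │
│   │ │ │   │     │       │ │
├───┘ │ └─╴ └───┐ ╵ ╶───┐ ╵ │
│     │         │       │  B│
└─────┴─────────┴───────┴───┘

Checking each cell for number of passages:

Dead ends found at positions:
  (0, 0)
  (0, 3)
  (0, 13)
  (1, 5)
  (1, 10)
  (2, 8)
  (4, 0)
  (4, 9)
  (5, 11)
  (6, 1)
  (8, 13)
  (9, 1)
  (10, 6)
  (11, 12)
  (12, 0)
  (13, 0)
  (13, 7)
  (13, 11)
Total dead ends: 18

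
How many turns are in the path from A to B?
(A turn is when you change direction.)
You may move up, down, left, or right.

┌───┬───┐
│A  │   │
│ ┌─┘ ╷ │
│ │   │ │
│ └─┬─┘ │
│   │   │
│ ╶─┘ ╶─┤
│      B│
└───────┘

Directions: down, down, down, right, right, right
Number of turns: 1

Solution:

┌───┬───┐
│A  │   │
│ ┌─┘ ╷ │
│↓│   │ │
│ └─┬─┘ │
│↓  │   │
│ ╶─┘ ╶─┤
│↳ → → B│
└───────┘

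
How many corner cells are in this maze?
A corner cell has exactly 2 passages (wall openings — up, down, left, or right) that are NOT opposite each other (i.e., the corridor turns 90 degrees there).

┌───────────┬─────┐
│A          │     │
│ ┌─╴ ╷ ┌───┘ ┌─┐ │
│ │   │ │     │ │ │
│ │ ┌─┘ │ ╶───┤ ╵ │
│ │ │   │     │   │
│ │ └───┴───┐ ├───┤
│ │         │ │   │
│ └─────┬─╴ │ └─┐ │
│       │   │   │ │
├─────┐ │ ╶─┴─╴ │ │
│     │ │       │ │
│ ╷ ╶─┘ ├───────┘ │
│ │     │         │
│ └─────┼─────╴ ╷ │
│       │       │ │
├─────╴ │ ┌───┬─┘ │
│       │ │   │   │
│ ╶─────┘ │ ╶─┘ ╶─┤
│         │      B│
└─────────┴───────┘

Counting corner cells (2 non-opposite passages):
Total corners: 38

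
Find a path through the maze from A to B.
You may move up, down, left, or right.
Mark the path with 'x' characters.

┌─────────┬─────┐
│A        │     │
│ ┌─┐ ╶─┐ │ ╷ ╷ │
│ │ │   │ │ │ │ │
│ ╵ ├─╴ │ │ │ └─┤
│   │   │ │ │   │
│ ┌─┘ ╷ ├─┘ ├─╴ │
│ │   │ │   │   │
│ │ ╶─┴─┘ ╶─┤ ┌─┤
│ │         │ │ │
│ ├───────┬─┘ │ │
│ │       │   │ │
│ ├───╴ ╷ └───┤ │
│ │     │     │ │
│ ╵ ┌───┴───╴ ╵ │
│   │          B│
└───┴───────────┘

Finding the shortest path through the maze:
Path length: 18 steps
Directions: down → down → down → down → down → down → down → right → up → right → right → up → right → down → right → right → down → right

Solution:

┌─────────┬─────┐
│A        │     │
│ ┌─┐ ╶─┐ │ ╷ ╷ │
│x│ │   │ │ │ │ │
│ ╵ ├─╴ │ │ │ └─┤
│x  │   │ │ │   │
│ ┌─┘ ╷ ├─┘ ├─╴ │
│x│   │ │   │   │
│ │ ╶─┴─┘ ╶─┤ ┌─┤
│x│         │ │ │
│ ├───────┬─┘ │ │
│x│    x x│   │ │
│ ├───╴ ╷ └───┤ │
│x│x x x│x x x│ │
│ ╵ ┌───┴───╴ ╵ │
│x x│        x B│
└───┴───────────┘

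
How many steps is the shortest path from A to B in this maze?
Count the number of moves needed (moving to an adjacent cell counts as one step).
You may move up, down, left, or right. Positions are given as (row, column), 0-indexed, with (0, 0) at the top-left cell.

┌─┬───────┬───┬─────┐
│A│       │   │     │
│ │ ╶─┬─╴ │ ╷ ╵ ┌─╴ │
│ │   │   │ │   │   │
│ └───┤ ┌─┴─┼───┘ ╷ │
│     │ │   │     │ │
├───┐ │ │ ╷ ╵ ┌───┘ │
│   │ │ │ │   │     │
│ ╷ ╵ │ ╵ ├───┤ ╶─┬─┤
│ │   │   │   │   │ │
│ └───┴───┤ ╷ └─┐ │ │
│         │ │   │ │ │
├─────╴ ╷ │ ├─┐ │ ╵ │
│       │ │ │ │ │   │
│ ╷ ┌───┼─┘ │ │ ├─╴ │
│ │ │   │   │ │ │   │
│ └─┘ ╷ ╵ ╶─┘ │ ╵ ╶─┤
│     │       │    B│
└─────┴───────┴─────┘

Using BFS to find shortest path:
Start: (0, 0), End: (8, 9)
Path found:
(0,0) → (1,0) → (2,0) → (2,1) → (2,2) → (3,2) → (4,2) → (4,1) → (3,1) → (3,0) → (4,0) → (5,0) → (5,1) → (5,2) → (5,3) → (6,3) → (6,2) → (6,1) → (6,0) → (7,0) → (8,0) → (8,1) → (8,2) → (7,2) → (7,3) → (8,3) → (8,4) → (7,4) → (7,5) → (6,5) → (5,5) → (4,5) → (4,6) → (5,6) → (5,7) → (6,7) → (7,7) → (8,7) → (8,8) → (8,9)
Number of steps: 39

Solution:

┌─┬───────┬───┬─────┐
│A│       │   │     │
│ │ ╶─┬─╴ │ ╷ ╵ ┌─╴ │
│↓│   │   │ │   │   │
│ └───┤ ┌─┴─┼───┘ ╷ │
│↳ → ↓│ │   │     │ │
├───┐ │ │ ╷ ╵ ┌───┘ │
│↓ ↰│↓│ │ │   │     │
│ ╷ ╵ │ ╵ ├───┤ ╶─┬─┤
│↓│↑ ↲│   │↱ ↓│   │ │
│ └───┴───┤ ╷ └─┐ │ │
│↳ → → ↓  │↑│↳ ↓│ │ │
├─────╴ ╷ │ ├─┐ │ ╵ │
│↓ ← ← ↲│ │↑│ │↓│   │
│ ╷ ┌───┼─┘ │ │ ├─╴ │
│↓│ │↱ ↓│↱ ↑│ │↓│   │
│ └─┘ ╷ ╵ ╶─┘ │ ╵ ╶─┤
│↳ → ↑│↳ ↑    │↳ → B│
└─────┴───────┴─────┘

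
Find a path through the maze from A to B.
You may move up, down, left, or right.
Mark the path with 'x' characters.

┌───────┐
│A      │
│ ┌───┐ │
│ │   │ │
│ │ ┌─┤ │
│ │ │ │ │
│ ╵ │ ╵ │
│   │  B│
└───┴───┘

Finding the shortest path through the maze:
Path length: 6 steps
Directions: right → right → right → down → down → down

Solution:

┌───────┐
│A x x x│
│ ┌───┐ │
│ │   │x│
│ │ ┌─┤ │
│ │ │ │x│
│ ╵ │ ╵ │
│   │  B│
└───┴───┘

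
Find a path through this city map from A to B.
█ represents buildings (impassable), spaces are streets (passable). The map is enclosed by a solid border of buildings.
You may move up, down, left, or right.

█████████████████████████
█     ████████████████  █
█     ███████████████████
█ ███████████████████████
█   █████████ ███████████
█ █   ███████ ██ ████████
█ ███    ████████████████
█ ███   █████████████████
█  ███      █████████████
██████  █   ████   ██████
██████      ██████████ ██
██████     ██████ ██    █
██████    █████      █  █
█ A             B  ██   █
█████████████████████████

Finding the shortest path from A to B:
Movement: cardinal only
Path length: 14 steps
Directions: right → right → right → right → right → right → right → right → right → right → right → right → right → right

Solution:

█████████████████████████
█     ████████████████  █
█     ███████████████████
█ ███████████████████████
█   █████████ ███████████
█ █   ███████ ██ ████████
█ ███    ████████████████
█ ███   █████████████████
█  ███      █████████████
██████  █   ████   ██████
██████      ██████████ ██
██████     ██████ ██    █
██████    █████      █  █
█ A→→→→→→→→→→→→→B  ██   █
█████████████████████████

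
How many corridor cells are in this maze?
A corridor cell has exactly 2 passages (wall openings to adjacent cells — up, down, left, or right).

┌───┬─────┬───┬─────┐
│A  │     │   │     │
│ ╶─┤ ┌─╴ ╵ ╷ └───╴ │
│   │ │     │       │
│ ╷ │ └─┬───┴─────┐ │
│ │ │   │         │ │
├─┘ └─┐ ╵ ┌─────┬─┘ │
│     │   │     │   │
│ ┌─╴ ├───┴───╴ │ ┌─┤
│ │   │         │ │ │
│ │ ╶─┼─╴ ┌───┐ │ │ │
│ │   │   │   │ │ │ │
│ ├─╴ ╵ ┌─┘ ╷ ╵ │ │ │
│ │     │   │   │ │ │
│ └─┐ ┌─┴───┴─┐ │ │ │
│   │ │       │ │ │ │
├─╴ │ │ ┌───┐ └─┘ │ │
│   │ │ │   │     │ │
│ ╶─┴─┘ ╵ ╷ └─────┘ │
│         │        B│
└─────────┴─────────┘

Counting cells with exactly 2 passages:
Total corridor cells: 79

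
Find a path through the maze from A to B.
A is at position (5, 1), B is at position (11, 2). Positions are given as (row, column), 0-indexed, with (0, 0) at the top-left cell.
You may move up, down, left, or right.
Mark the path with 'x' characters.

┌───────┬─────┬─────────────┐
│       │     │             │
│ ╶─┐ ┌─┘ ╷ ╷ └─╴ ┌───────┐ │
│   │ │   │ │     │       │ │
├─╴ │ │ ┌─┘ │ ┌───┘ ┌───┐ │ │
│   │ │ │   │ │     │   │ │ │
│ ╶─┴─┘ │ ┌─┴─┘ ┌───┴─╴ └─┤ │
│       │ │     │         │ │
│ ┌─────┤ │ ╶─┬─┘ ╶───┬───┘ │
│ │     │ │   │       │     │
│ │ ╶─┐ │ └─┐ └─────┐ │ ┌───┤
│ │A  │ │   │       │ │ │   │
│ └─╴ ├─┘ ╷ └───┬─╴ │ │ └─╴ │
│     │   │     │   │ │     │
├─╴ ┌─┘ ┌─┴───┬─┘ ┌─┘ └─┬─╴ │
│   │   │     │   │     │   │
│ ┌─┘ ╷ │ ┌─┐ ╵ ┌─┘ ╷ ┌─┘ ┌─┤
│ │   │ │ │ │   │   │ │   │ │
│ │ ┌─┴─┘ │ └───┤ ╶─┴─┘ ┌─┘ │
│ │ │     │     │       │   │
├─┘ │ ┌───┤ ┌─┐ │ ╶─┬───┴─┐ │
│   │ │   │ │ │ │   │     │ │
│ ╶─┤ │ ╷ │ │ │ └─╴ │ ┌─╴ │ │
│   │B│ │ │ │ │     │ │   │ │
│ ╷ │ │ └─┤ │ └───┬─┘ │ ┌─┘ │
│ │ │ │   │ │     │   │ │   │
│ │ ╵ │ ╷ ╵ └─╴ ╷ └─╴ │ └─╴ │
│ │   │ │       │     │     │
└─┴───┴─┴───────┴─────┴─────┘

Finding the shortest path from (5, 1) to (11, 2):
Path length: 37 steps
Directions: right → down → left → left → up → up → up → right → right → right → up → up → right → up → right → down → down → left → down → down → down → down → left → down → left → down → left → down → down → left → down → right → down → down → right → up → up

Solution:

┌───────┬─────┬─────────────┐
│       │x x  │             │
│ ╶─┐ ┌─┘ ╷ ╷ └─╴ ┌───────┐ │
│   │ │x x│x│     │       │ │
├─╴ │ │ ┌─┘ │ ┌───┘ ┌───┐ │ │
│   │ │x│x x│ │     │   │ │ │
│ ╶─┴─┘ │ ┌─┴─┘ ┌───┴─╴ └─┤ │
│x x x x│x│     │         │ │
│ ┌─────┤ │ ╶─┬─┘ ╶───┬───┘ │
│x│     │x│   │       │     │
│ │ ╶─┐ │ └─┐ └─────┐ │ ┌───┤
│x│A x│ │x  │       │ │ │   │
│ └─╴ ├─┘ ╷ └───┬─╴ │ │ └─╴ │
│x x x│x x│     │   │ │     │
├─╴ ┌─┘ ┌─┴───┬─┘ ┌─┘ └─┬─╴ │
│   │x x│     │   │     │   │
│ ┌─┘ ╷ │ ┌─┐ ╵ ┌─┘ ╷ ┌─┘ ┌─┤
│ │x x│ │ │ │   │   │ │   │ │
│ │ ┌─┴─┘ │ └───┤ ╶─┴─┘ ┌─┘ │
│ │x│     │     │       │   │
├─┘ │ ┌───┤ ┌─┐ │ ╶─┬───┴─┐ │
│x x│ │   │ │ │ │   │     │ │
│ ╶─┤ │ ╷ │ │ │ └─╴ │ ┌─╴ │ │
│x x│B│ │ │ │ │     │ │   │ │
│ ╷ │ │ └─┤ │ └───┬─┘ │ ┌─┘ │
│ │x│x│   │ │     │   │ │   │
│ │ ╵ │ ╷ ╵ └─╴ ╷ └─╴ │ └─╴ │
│ │x x│ │       │     │     │
└─┴───┴─┴───────┴─────┴─────┘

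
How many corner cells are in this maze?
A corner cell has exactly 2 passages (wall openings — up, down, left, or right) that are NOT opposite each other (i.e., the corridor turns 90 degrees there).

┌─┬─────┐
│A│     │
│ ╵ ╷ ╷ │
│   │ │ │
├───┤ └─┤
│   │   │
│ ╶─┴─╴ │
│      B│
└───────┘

Counting corner cells (2 non-opposite passages):
Total corners: 9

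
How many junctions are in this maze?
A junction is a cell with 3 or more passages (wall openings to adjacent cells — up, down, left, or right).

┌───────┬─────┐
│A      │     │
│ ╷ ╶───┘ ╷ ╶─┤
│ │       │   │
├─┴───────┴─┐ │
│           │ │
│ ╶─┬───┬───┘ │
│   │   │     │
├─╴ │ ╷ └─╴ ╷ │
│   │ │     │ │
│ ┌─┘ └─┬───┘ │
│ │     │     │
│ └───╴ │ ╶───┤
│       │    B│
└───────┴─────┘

Checking each cell for number of passages:

Junctions found (3+ passages):
  (0, 1): 3 passages
  (0, 5): 3 passages
  (3, 5): 3 passages
  (3, 6): 3 passages
  (5, 2): 3 passages
Total junctions: 5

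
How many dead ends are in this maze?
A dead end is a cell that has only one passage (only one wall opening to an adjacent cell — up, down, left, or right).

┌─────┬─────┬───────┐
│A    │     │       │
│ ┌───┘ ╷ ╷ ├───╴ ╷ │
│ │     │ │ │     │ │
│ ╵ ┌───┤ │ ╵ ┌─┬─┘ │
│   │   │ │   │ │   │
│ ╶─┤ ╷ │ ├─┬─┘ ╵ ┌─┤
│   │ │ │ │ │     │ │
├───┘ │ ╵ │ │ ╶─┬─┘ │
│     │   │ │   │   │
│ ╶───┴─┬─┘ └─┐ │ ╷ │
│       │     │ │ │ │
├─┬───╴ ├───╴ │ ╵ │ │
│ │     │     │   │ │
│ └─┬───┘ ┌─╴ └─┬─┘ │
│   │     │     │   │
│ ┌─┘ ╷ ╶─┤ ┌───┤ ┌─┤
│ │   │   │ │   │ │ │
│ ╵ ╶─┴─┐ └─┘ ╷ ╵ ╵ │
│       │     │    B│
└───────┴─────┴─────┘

Checking each cell for number of passages:

Dead ends found at positions:
  (0, 2)
  (0, 6)
  (2, 7)
  (3, 1)
  (3, 5)
  (3, 9)
  (5, 4)
  (6, 0)
  (6, 1)
  (7, 1)
  (7, 7)
  (8, 5)
  (8, 9)
  (9, 3)
Total dead ends: 14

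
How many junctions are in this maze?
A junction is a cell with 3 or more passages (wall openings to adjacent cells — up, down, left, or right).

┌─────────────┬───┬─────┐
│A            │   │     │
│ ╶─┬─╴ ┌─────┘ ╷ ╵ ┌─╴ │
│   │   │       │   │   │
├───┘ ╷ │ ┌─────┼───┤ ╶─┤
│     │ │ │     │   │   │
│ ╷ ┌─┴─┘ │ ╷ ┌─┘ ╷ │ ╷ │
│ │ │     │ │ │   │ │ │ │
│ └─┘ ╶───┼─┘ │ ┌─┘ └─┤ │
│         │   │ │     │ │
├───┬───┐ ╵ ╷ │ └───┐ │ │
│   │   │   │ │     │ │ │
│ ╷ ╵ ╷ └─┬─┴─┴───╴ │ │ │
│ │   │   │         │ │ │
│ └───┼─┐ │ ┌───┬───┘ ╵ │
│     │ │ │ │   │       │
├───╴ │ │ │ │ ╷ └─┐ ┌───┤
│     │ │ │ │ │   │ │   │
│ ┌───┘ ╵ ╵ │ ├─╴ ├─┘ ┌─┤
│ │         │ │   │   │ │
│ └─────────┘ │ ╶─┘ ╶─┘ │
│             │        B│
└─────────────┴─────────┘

Checking each cell for number of passages:

Junctions found (3+ passages):
  (0, 3): 3 passages
  (1, 3): 3 passages
  (2, 1): 3 passages
  (2, 6): 3 passages
  (2, 10): 3 passages
  (4, 2): 3 passages
  (4, 6): 3 passages
  (4, 9): 3 passages
  (7, 9): 3 passages
  (7, 10): 3 passages
  (9, 3): 3 passages
  (9, 4): 3 passages
  (10, 9): 3 passages
Total junctions: 13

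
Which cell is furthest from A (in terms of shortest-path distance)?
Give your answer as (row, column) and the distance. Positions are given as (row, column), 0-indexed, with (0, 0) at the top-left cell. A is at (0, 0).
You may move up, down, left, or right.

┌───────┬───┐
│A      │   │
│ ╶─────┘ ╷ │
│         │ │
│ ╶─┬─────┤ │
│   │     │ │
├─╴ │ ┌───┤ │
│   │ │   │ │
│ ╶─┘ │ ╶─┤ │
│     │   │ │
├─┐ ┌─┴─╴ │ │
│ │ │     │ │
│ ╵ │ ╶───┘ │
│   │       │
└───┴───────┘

Computing BFS distances from A to all cells:
Furthest cell: (3, 4)
Distance: 23 steps

Path from A to the furthest cell:

┌───────┬───┐
│A      │↱ ↓│
│ ╶─────┘ ╷ │
│↳ → → → ↑│↓│
│ ╶─┬─────┤ │
│   │     │↓│
├─╴ │ ┌───┤ │
│   │ │↱ B│↓│
│ ╶─┘ │ ╶─┤ │
│     │↑ ↰│↓│
├─┐ ┌─┴─╴ │ │
│ │ │↱ → ↑│↓│
│ ╵ │ ╶───┘ │
│   │↑ ← ← ↲│
└───┴───────┘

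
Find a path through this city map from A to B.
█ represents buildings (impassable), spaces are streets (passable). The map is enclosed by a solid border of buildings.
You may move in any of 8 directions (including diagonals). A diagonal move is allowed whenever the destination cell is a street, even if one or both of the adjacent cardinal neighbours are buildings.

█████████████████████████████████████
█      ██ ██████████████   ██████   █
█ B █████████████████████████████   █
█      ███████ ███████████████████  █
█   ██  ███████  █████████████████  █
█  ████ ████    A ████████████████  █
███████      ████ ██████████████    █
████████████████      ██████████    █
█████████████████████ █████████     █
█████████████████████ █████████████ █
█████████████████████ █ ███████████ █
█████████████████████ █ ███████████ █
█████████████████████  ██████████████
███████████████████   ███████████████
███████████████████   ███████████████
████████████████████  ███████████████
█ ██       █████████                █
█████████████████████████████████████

Finding the shortest path from A to B:
Movement: 8-directional
Path length: 14 steps
Directions: left → left → left → left → down-left → left → left → left → up-left → up-left → up-left → left → left → up-left

Solution:

█████████████████████████████████████
█      ██ ██████████████   ██████   █
█ B █████████████████████████████   █
█  ↖←← ███████ ███████████████████  █
█   ██↖ ███████  █████████████████  █
█  ████↖████↙←←←A ████████████████  █
███████ ↖←←← ████ ██████████████    █
████████████████      ██████████    █
█████████████████████ █████████     █
█████████████████████ █████████████ █
█████████████████████ █ ███████████ █
█████████████████████ █ ███████████ █
█████████████████████  ██████████████
███████████████████   ███████████████
███████████████████   ███████████████
████████████████████  ███████████████
█ ██       █████████                █
█████████████████████████████████████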